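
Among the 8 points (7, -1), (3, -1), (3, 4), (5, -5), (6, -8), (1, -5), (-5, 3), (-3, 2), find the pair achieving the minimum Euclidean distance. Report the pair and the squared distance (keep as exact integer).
Pair = ((-5, 3), (-3, 2)); squared distance = 5

Compute all C(8, 2) = 28 pairwise squared distances (x_i − x_j)² + (y_i − y_j)². The minimum is 5, attained by the pair ((-5, 3), (-3, 2)).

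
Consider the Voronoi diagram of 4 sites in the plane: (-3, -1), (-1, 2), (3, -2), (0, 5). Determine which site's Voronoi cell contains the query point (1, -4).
Nearest site = (3, -2)

The Voronoi cell of site s contains exactly those query points closer to s than to any other site. Compute squared distances from q = (1, -4) to each site:
  (3 − 1)² + (-2 − -4)² = 8
  (-3 − 1)² + (-1 − -4)² = 25
  (-1 − 1)² + (2 − -4)² = 40
  (0 − 1)² + (5 − -4)² = 82
Minimum is attained by (3, -2), so q lies in its Voronoi cell.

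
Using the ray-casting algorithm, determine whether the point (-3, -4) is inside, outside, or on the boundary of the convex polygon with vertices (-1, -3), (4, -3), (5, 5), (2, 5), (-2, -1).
The point (-3, -4) lies strictly outside the polygon

Cast a horizontal ray to the right from the query point and count how many polygon edges it crosses (each edge strictly once or zero times, handled with the usual half-open convention). 
Parity of crossings → even ⇒ outside.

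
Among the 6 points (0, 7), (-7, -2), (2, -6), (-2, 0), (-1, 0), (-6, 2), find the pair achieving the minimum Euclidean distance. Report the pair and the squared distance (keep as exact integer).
Pair = ((-2, 0), (-1, 0)); squared distance = 1

Compute all C(6, 2) = 15 pairwise squared distances (x_i − x_j)² + (y_i − y_j)². The minimum is 1, attained by the pair ((-2, 0), (-1, 0)).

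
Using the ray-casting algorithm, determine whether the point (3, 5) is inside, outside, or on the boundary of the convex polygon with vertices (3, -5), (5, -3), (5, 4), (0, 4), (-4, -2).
The point (3, 5) lies strictly outside the polygon

Cast a horizontal ray to the right from the query point and count how many polygon edges it crosses (each edge strictly once or zero times, handled with the usual half-open convention). 
Parity of crossings → even ⇒ outside.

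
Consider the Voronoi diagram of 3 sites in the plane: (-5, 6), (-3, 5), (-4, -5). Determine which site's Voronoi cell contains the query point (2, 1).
Nearest site = (-3, 5)

The Voronoi cell of site s contains exactly those query points closer to s than to any other site. Compute squared distances from q = (2, 1) to each site:
  (-3 − 2)² + (5 − 1)² = 41
  (-4 − 2)² + (-5 − 1)² = 72
  (-5 − 2)² + (6 − 1)² = 74
Minimum is attained by (-3, 5), so q lies in its Voronoi cell.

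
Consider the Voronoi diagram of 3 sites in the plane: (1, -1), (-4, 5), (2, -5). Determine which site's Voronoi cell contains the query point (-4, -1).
Nearest site = (1, -1)

The Voronoi cell of site s contains exactly those query points closer to s than to any other site. Compute squared distances from q = (-4, -1) to each site:
  (1 − -4)² + (-1 − -1)² = 25
  (-4 − -4)² + (5 − -1)² = 36
  (2 − -4)² + (-5 − -1)² = 52
Minimum is attained by (1, -1), so q lies in its Voronoi cell.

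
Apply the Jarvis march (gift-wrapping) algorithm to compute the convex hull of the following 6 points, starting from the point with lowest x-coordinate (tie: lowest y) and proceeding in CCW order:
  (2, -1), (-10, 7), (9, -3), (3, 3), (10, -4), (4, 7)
Hull (CCW) = [(-10, 7), (2, -1), (10, -4), (4, 7)]

Jarvis march: at each step, from the current hull vertex p, select the next vertex q as the point such that every other point lies strictly to the left of (or on) the directed line p → q. (Equivalently: for every other point r, the cross product (q − p) × (r − p) ≥ 0.)
Starting point (lowest x, tie lowest y): (-10, 7). Wrap until returning to start. Resulting hull: (-10, 7), (2, -1), (10, -4), (4, 7).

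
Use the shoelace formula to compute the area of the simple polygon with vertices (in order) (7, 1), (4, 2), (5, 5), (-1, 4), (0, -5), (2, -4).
Area = 45

Shoelace formula: Area = (1/2) |Σ_i (x_i · y_{i+1} − x_{i+1} · y_i)| (indices mod n). Compute each cross term:
  (7)(2) − (4)(1) = 10
  (4)(5) − (5)(2) = 10
  (5)(4) − (-1)(5) = 25
  (-1)(-5) − (0)(4) = 5
  (0)(-4) − (2)(-5) = 10
  (2)(1) − (7)(-4) = 30
Sum = 90, so (signed) Area = 90/2 = 45, |Area| = 45.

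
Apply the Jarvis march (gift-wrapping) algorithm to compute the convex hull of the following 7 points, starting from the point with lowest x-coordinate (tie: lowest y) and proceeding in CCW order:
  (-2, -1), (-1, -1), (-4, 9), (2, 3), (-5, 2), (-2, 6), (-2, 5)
Hull (CCW) = [(-5, 2), (-2, -1), (-1, -1), (2, 3), (-4, 9)]

Jarvis march: at each step, from the current hull vertex p, select the next vertex q as the point such that every other point lies strictly to the left of (or on) the directed line p → q. (Equivalently: for every other point r, the cross product (q − p) × (r − p) ≥ 0.)
Starting point (lowest x, tie lowest y): (-5, 2). Wrap until returning to start. Resulting hull: (-5, 2), (-2, -1), (-1, -1), (2, 3), (-4, 9).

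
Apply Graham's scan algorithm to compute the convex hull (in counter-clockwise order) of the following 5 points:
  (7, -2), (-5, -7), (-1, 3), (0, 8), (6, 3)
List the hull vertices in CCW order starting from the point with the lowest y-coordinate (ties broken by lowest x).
Hull (CCW) = [(-5, -7), (7, -2), (6, 3), (0, 8)]

Graham scan procedure:
  1. Find the pivot p₀ = point with lowest y (tie → lowest x): (-5, -7).
  2. Sort the remaining points by polar angle around p₀.
  3. Walk through sorted points, maintaining a stack; pop the top while the last three entries make a non-left turn (cross product ≤ 0).
  4. Final stack is the convex hull in CCW order: (-5, -7), (7, -2), (6, 3), (0, 8).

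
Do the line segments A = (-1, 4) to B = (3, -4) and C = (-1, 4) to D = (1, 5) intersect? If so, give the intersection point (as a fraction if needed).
Yes; intersection at (-1, 4) (t = 0 on AB, s = 0 on CD)

Parametrize AB as A + t(B − A) = (-1 + 4 t, 4 + -8 t) and CD as C + s(D − C) = (-1 + 2 s, 4 + 1 s). Solve the linear system for (t, s). Determinant = -20 ≠ 0, so a unique intersection of the containing lines exists. Solution: t = 0, s = 0 — both in [0, 1], so the segments cross. Intersection point: (-1, 4).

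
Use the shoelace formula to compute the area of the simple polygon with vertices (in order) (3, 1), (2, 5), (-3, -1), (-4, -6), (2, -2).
Area = 34

Shoelace formula: Area = (1/2) |Σ_i (x_i · y_{i+1} − x_{i+1} · y_i)| (indices mod n). Compute each cross term:
  (3)(5) − (2)(1) = 13
  (2)(-1) − (-3)(5) = 13
  (-3)(-6) − (-4)(-1) = 14
  (-4)(-2) − (2)(-6) = 20
  (2)(1) − (3)(-2) = 8
Sum = 68, so (signed) Area = 68/2 = 34, |Area| = 34.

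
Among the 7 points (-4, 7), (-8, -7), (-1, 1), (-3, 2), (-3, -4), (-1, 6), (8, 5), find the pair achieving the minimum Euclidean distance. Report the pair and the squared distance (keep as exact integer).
Pair = ((-1, 1), (-3, 2)); squared distance = 5

Compute all C(7, 2) = 21 pairwise squared distances (x_i − x_j)² + (y_i − y_j)². The minimum is 5, attained by the pair ((-1, 1), (-3, 2)).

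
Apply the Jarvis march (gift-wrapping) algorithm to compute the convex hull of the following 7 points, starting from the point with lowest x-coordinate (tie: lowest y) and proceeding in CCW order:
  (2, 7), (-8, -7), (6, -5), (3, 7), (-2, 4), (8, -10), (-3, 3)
Hull (CCW) = [(-8, -7), (8, -10), (3, 7), (2, 7), (-2, 4), (-3, 3)]

Jarvis march: at each step, from the current hull vertex p, select the next vertex q as the point such that every other point lies strictly to the left of (or on) the directed line p → q. (Equivalently: for every other point r, the cross product (q − p) × (r − p) ≥ 0.)
Starting point (lowest x, tie lowest y): (-8, -7). Wrap until returning to start. Resulting hull: (-8, -7), (8, -10), (3, 7), (2, 7), (-2, 4), (-3, 3).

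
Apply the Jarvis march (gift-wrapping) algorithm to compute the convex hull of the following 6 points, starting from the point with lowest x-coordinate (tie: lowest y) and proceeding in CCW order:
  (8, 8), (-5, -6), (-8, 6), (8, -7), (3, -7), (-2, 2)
Hull (CCW) = [(-8, 6), (-5, -6), (3, -7), (8, -7), (8, 8)]

Jarvis march: at each step, from the current hull vertex p, select the next vertex q as the point such that every other point lies strictly to the left of (or on) the directed line p → q. (Equivalently: for every other point r, the cross product (q − p) × (r − p) ≥ 0.)
Starting point (lowest x, tie lowest y): (-8, 6). Wrap until returning to start. Resulting hull: (-8, 6), (-5, -6), (3, -7), (8, -7), (8, 8).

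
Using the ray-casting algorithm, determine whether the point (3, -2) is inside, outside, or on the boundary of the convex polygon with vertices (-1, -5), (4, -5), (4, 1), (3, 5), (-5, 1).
The point (3, -2) lies strictly inside the polygon

Cast a horizontal ray to the right from the query point and count how many polygon edges it crosses (each edge strictly once or zero times, handled with the usual half-open convention). 
Parity of crossings → odd ⇒ inside.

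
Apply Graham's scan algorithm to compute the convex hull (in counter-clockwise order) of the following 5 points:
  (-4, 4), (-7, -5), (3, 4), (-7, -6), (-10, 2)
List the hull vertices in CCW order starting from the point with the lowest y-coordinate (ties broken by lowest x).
Hull (CCW) = [(-7, -6), (3, 4), (-4, 4), (-10, 2)]

Graham scan procedure:
  1. Find the pivot p₀ = point with lowest y (tie → lowest x): (-7, -6).
  2. Sort the remaining points by polar angle around p₀.
  3. Walk through sorted points, maintaining a stack; pop the top while the last three entries make a non-left turn (cross product ≤ 0).
  4. Final stack is the convex hull in CCW order: (-7, -6), (3, 4), (-4, 4), (-10, 2).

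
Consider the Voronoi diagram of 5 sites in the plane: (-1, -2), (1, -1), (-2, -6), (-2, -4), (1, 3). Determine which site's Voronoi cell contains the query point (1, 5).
Nearest site = (1, 3)

The Voronoi cell of site s contains exactly those query points closer to s than to any other site. Compute squared distances from q = (1, 5) to each site:
  (1 − 1)² + (3 − 5)² = 4
  (1 − 1)² + (-1 − 5)² = 36
  (-1 − 1)² + (-2 − 5)² = 53
  (-2 − 1)² + (-4 − 5)² = 90
  (-2 − 1)² + (-6 − 5)² = 130
Minimum is attained by (1, 3), so q lies in its Voronoi cell.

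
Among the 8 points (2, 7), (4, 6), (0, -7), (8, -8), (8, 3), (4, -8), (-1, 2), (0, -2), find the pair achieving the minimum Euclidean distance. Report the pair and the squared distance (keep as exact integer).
Pair = ((2, 7), (4, 6)); squared distance = 5

Compute all C(8, 2) = 28 pairwise squared distances (x_i − x_j)² + (y_i − y_j)². The minimum is 5, attained by the pair ((2, 7), (4, 6)).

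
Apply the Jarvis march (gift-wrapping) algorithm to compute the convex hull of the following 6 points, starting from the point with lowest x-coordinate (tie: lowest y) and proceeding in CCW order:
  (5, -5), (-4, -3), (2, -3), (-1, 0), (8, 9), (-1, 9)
Hull (CCW) = [(-4, -3), (5, -5), (8, 9), (-1, 9)]

Jarvis march: at each step, from the current hull vertex p, select the next vertex q as the point such that every other point lies strictly to the left of (or on) the directed line p → q. (Equivalently: for every other point r, the cross product (q − p) × (r − p) ≥ 0.)
Starting point (lowest x, tie lowest y): (-4, -3). Wrap until returning to start. Resulting hull: (-4, -3), (5, -5), (8, 9), (-1, 9).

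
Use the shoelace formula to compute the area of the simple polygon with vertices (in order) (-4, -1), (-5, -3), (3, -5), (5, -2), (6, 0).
Area = 33

Shoelace formula: Area = (1/2) |Σ_i (x_i · y_{i+1} − x_{i+1} · y_i)| (indices mod n). Compute each cross term:
  (-4)(-3) − (-5)(-1) = 7
  (-5)(-5) − (3)(-3) = 34
  (3)(-2) − (5)(-5) = 19
  (5)(0) − (6)(-2) = 12
  (6)(-1) − (-4)(0) = -6
Sum = 66, so (signed) Area = 66/2 = 33, |Area| = 33.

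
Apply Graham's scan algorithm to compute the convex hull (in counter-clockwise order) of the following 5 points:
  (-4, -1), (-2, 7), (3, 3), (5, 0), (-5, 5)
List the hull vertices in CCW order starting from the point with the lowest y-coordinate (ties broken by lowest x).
Hull (CCW) = [(-4, -1), (5, 0), (3, 3), (-2, 7), (-5, 5)]

Graham scan procedure:
  1. Find the pivot p₀ = point with lowest y (tie → lowest x): (-4, -1).
  2. Sort the remaining points by polar angle around p₀.
  3. Walk through sorted points, maintaining a stack; pop the top while the last three entries make a non-left turn (cross product ≤ 0).
  4. Final stack is the convex hull in CCW order: (-4, -1), (5, 0), (3, 3), (-2, 7), (-5, 5).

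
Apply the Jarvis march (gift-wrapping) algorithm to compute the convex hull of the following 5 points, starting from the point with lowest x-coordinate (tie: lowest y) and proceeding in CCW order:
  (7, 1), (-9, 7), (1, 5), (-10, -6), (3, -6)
Hull (CCW) = [(-10, -6), (3, -6), (7, 1), (1, 5), (-9, 7)]

Jarvis march: at each step, from the current hull vertex p, select the next vertex q as the point such that every other point lies strictly to the left of (or on) the directed line p → q. (Equivalently: for every other point r, the cross product (q − p) × (r − p) ≥ 0.)
Starting point (lowest x, tie lowest y): (-10, -6). Wrap until returning to start. Resulting hull: (-10, -6), (3, -6), (7, 1), (1, 5), (-9, 7).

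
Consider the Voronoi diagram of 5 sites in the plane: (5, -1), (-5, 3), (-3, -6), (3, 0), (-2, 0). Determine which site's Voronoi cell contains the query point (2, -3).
Nearest site = (3, 0)

The Voronoi cell of site s contains exactly those query points closer to s than to any other site. Compute squared distances from q = (2, -3) to each site:
  (3 − 2)² + (0 − -3)² = 10
  (5 − 2)² + (-1 − -3)² = 13
  (-2 − 2)² + (0 − -3)² = 25
  (-3 − 2)² + (-6 − -3)² = 34
  (-5 − 2)² + (3 − -3)² = 85
Minimum is attained by (3, 0), so q lies in its Voronoi cell.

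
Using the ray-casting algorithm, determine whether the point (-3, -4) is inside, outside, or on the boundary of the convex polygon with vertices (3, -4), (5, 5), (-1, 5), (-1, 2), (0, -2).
The point (-3, -4) lies strictly outside the polygon

Cast a horizontal ray to the right from the query point and count how many polygon edges it crosses (each edge strictly once or zero times, handled with the usual half-open convention). 
Parity of crossings → even ⇒ outside.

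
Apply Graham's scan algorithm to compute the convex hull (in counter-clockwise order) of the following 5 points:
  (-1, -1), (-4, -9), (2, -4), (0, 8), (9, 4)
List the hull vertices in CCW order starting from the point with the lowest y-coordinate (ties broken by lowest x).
Hull (CCW) = [(-4, -9), (2, -4), (9, 4), (0, 8)]

Graham scan procedure:
  1. Find the pivot p₀ = point with lowest y (tie → lowest x): (-4, -9).
  2. Sort the remaining points by polar angle around p₀.
  3. Walk through sorted points, maintaining a stack; pop the top while the last three entries make a non-left turn (cross product ≤ 0).
  4. Final stack is the convex hull in CCW order: (-4, -9), (2, -4), (9, 4), (0, 8).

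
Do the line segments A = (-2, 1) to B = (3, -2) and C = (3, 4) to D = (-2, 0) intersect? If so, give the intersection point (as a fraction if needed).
Yes; intersection at (-9/7, 4/7) (t = 1/7 on AB, s = 6/7 on CD)

Parametrize AB as A + t(B − A) = (-2 + 5 t, 1 + -3 t) and CD as C + s(D − C) = (3 + -5 s, 4 + -4 s). Solve the linear system for (t, s). Determinant = 35 ≠ 0, so a unique intersection of the containing lines exists. Solution: t = 1/7, s = 6/7 — both in [0, 1], so the segments cross. Intersection point: (-9/7, 4/7).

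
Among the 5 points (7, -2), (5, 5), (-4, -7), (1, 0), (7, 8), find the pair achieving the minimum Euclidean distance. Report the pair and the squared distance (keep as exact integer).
Pair = ((5, 5), (7, 8)); squared distance = 13

Compute all C(5, 2) = 10 pairwise squared distances (x_i − x_j)² + (y_i − y_j)². The minimum is 13, attained by the pair ((5, 5), (7, 8)).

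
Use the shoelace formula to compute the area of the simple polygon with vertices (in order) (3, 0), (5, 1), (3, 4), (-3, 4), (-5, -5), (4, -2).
Area = 115/2

Shoelace formula: Area = (1/2) |Σ_i (x_i · y_{i+1} − x_{i+1} · y_i)| (indices mod n). Compute each cross term:
  (3)(1) − (5)(0) = 3
  (5)(4) − (3)(1) = 17
  (3)(4) − (-3)(4) = 24
  (-3)(-5) − (-5)(4) = 35
  (-5)(-2) − (4)(-5) = 30
  (4)(0) − (3)(-2) = 6
Sum = 115, so (signed) Area = 115/2 = 115/2, |Area| = 115/2.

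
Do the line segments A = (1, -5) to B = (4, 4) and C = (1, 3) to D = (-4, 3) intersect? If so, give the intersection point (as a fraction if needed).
No (intersection of containing lines falls outside at least one segment)

Parametrize and solve: t = 8/9, s = -8/15. At least one of these is outside [0, 1], so the segments do not intersect.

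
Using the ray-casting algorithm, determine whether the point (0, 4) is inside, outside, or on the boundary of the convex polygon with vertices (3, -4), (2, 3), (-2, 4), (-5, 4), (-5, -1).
The point (0, 4) lies strictly outside the polygon

Cast a horizontal ray to the right from the query point and count how many polygon edges it crosses (each edge strictly once or zero times, handled with the usual half-open convention). 
Parity of crossings → even ⇒ outside.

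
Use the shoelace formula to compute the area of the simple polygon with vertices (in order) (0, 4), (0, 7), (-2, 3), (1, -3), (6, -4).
Area = 55/2

Shoelace formula: Area = (1/2) |Σ_i (x_i · y_{i+1} − x_{i+1} · y_i)| (indices mod n). Compute each cross term:
  (0)(7) − (0)(4) = 0
  (0)(3) − (-2)(7) = 14
  (-2)(-3) − (1)(3) = 3
  (1)(-4) − (6)(-3) = 14
  (6)(4) − (0)(-4) = 24
Sum = 55, so (signed) Area = 55/2 = 55/2, |Area| = 55/2.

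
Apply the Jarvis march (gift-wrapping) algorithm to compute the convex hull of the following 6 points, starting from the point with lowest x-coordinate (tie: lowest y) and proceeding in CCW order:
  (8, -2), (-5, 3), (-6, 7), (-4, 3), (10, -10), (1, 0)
Hull (CCW) = [(-6, 7), (-5, 3), (10, -10), (8, -2)]

Jarvis march: at each step, from the current hull vertex p, select the next vertex q as the point such that every other point lies strictly to the left of (or on) the directed line p → q. (Equivalently: for every other point r, the cross product (q − p) × (r − p) ≥ 0.)
Starting point (lowest x, tie lowest y): (-6, 7). Wrap until returning to start. Resulting hull: (-6, 7), (-5, 3), (10, -10), (8, -2).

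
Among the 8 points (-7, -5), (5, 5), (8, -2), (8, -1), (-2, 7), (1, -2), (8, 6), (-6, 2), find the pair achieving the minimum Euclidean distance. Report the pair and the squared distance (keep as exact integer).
Pair = ((8, -2), (8, -1)); squared distance = 1

Compute all C(8, 2) = 28 pairwise squared distances (x_i − x_j)² + (y_i − y_j)². The minimum is 1, attained by the pair ((8, -2), (8, -1)).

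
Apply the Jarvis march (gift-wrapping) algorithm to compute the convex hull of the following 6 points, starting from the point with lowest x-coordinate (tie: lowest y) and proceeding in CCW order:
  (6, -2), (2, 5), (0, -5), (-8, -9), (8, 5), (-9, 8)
Hull (CCW) = [(-9, 8), (-8, -9), (6, -2), (8, 5)]

Jarvis march: at each step, from the current hull vertex p, select the next vertex q as the point such that every other point lies strictly to the left of (or on) the directed line p → q. (Equivalently: for every other point r, the cross product (q − p) × (r − p) ≥ 0.)
Starting point (lowest x, tie lowest y): (-9, 8). Wrap until returning to start. Resulting hull: (-9, 8), (-8, -9), (6, -2), (8, 5).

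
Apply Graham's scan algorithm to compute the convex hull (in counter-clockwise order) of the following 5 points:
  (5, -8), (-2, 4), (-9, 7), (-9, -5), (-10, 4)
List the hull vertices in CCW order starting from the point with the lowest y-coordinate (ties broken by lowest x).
Hull (CCW) = [(5, -8), (-2, 4), (-9, 7), (-10, 4), (-9, -5)]

Graham scan procedure:
  1. Find the pivot p₀ = point with lowest y (tie → lowest x): (5, -8).
  2. Sort the remaining points by polar angle around p₀.
  3. Walk through sorted points, maintaining a stack; pop the top while the last three entries make a non-left turn (cross product ≤ 0).
  4. Final stack is the convex hull in CCW order: (5, -8), (-2, 4), (-9, 7), (-10, 4), (-9, -5).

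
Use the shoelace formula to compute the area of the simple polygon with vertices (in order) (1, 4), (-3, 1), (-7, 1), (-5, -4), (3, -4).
Area = 49

Shoelace formula: Area = (1/2) |Σ_i (x_i · y_{i+1} − x_{i+1} · y_i)| (indices mod n). Compute each cross term:
  (1)(1) − (-3)(4) = 13
  (-3)(1) − (-7)(1) = 4
  (-7)(-4) − (-5)(1) = 33
  (-5)(-4) − (3)(-4) = 32
  (3)(4) − (1)(-4) = 16
Sum = 98, so (signed) Area = 98/2 = 49, |Area| = 49.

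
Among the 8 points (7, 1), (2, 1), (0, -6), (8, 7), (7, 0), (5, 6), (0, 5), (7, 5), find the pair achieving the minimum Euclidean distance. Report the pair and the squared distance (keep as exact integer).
Pair = ((7, 1), (7, 0)); squared distance = 1

Compute all C(8, 2) = 28 pairwise squared distances (x_i − x_j)² + (y_i − y_j)². The minimum is 1, attained by the pair ((7, 1), (7, 0)).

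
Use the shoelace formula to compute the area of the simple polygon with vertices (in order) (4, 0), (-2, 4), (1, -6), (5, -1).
Area = 57/2

Shoelace formula: Area = (1/2) |Σ_i (x_i · y_{i+1} − x_{i+1} · y_i)| (indices mod n). Compute each cross term:
  (4)(4) − (-2)(0) = 16
  (-2)(-6) − (1)(4) = 8
  (1)(-1) − (5)(-6) = 29
  (5)(0) − (4)(-1) = 4
Sum = 57, so (signed) Area = 57/2 = 57/2, |Area| = 57/2.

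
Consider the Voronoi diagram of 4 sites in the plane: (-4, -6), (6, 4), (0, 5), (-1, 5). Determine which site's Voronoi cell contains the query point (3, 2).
Nearest site = (6, 4)

The Voronoi cell of site s contains exactly those query points closer to s than to any other site. Compute squared distances from q = (3, 2) to each site:
  (6 − 3)² + (4 − 2)² = 13
  (0 − 3)² + (5 − 2)² = 18
  (-1 − 3)² + (5 − 2)² = 25
  (-4 − 3)² + (-6 − 2)² = 113
Minimum is attained by (6, 4), so q lies in its Voronoi cell.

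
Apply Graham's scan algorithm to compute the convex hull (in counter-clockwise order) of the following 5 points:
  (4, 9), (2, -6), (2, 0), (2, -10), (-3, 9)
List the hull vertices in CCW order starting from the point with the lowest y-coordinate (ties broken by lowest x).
Hull (CCW) = [(2, -10), (4, 9), (-3, 9)]

Graham scan procedure:
  1. Find the pivot p₀ = point with lowest y (tie → lowest x): (2, -10).
  2. Sort the remaining points by polar angle around p₀.
  3. Walk through sorted points, maintaining a stack; pop the top while the last three entries make a non-left turn (cross product ≤ 0).
  4. Final stack is the convex hull in CCW order: (2, -10), (4, 9), (-3, 9).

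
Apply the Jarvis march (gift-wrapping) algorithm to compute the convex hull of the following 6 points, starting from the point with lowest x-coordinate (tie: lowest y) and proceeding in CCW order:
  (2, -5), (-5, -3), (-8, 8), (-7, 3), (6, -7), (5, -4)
Hull (CCW) = [(-8, 8), (-7, 3), (-5, -3), (6, -7), (5, -4)]

Jarvis march: at each step, from the current hull vertex p, select the next vertex q as the point such that every other point lies strictly to the left of (or on) the directed line p → q. (Equivalently: for every other point r, the cross product (q − p) × (r − p) ≥ 0.)
Starting point (lowest x, tie lowest y): (-8, 8). Wrap until returning to start. Resulting hull: (-8, 8), (-7, 3), (-5, -3), (6, -7), (5, -4).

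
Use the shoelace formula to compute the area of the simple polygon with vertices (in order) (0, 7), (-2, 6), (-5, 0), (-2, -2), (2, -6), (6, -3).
Area = 71

Shoelace formula: Area = (1/2) |Σ_i (x_i · y_{i+1} − x_{i+1} · y_i)| (indices mod n). Compute each cross term:
  (0)(6) − (-2)(7) = 14
  (-2)(0) − (-5)(6) = 30
  (-5)(-2) − (-2)(0) = 10
  (-2)(-6) − (2)(-2) = 16
  (2)(-3) − (6)(-6) = 30
  (6)(7) − (0)(-3) = 42
Sum = 142, so (signed) Area = 142/2 = 71, |Area| = 71.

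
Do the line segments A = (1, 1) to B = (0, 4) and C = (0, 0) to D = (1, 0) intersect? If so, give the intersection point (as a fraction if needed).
No (intersection of containing lines falls outside at least one segment)

Parametrize and solve: t = -1/3, s = 4/3. At least one of these is outside [0, 1], so the segments do not intersect.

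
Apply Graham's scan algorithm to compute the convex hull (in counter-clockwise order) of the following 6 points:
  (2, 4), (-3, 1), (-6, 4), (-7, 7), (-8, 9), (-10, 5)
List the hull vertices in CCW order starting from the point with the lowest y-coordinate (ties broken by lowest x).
Hull (CCW) = [(-3, 1), (2, 4), (-8, 9), (-10, 5)]

Graham scan procedure:
  1. Find the pivot p₀ = point with lowest y (tie → lowest x): (-3, 1).
  2. Sort the remaining points by polar angle around p₀.
  3. Walk through sorted points, maintaining a stack; pop the top while the last three entries make a non-left turn (cross product ≤ 0).
  4. Final stack is the convex hull in CCW order: (-3, 1), (2, 4), (-8, 9), (-10, 5).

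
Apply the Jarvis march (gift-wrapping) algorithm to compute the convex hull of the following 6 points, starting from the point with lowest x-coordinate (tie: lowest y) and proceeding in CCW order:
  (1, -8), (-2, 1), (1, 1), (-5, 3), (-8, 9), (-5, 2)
Hull (CCW) = [(-8, 9), (-5, 2), (1, -8), (1, 1)]

Jarvis march: at each step, from the current hull vertex p, select the next vertex q as the point such that every other point lies strictly to the left of (or on) the directed line p → q. (Equivalently: for every other point r, the cross product (q − p) × (r − p) ≥ 0.)
Starting point (lowest x, tie lowest y): (-8, 9). Wrap until returning to start. Resulting hull: (-8, 9), (-5, 2), (1, -8), (1, 1).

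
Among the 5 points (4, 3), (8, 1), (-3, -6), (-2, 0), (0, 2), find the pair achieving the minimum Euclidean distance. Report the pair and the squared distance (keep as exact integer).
Pair = ((-2, 0), (0, 2)); squared distance = 8

Compute all C(5, 2) = 10 pairwise squared distances (x_i − x_j)² + (y_i − y_j)². The minimum is 8, attained by the pair ((-2, 0), (0, 2)).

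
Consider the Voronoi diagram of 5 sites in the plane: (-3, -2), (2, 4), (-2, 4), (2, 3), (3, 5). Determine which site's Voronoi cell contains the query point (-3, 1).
Nearest site = (-3, -2)

The Voronoi cell of site s contains exactly those query points closer to s than to any other site. Compute squared distances from q = (-3, 1) to each site:
  (-3 − -3)² + (-2 − 1)² = 9
  (-2 − -3)² + (4 − 1)² = 10
  (2 − -3)² + (3 − 1)² = 29
  (2 − -3)² + (4 − 1)² = 34
  (3 − -3)² + (5 − 1)² = 52
Minimum is attained by (-3, -2), so q lies in its Voronoi cell.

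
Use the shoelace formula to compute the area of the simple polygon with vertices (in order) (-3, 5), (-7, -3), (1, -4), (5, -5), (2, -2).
Area = 47

Shoelace formula: Area = (1/2) |Σ_i (x_i · y_{i+1} − x_{i+1} · y_i)| (indices mod n). Compute each cross term:
  (-3)(-3) − (-7)(5) = 44
  (-7)(-4) − (1)(-3) = 31
  (1)(-5) − (5)(-4) = 15
  (5)(-2) − (2)(-5) = 0
  (2)(5) − (-3)(-2) = 4
Sum = 94, so (signed) Area = 94/2 = 47, |Area| = 47.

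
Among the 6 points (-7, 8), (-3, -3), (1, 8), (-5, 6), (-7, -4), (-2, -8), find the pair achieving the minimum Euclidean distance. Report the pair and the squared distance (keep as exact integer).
Pair = ((-7, 8), (-5, 6)); squared distance = 8

Compute all C(6, 2) = 15 pairwise squared distances (x_i − x_j)² + (y_i − y_j)². The minimum is 8, attained by the pair ((-7, 8), (-5, 6)).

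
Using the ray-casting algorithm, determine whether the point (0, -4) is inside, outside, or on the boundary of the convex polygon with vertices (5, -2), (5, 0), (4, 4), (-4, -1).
The point (0, -4) lies strictly outside the polygon

Cast a horizontal ray to the right from the query point and count how many polygon edges it crosses (each edge strictly once or zero times, handled with the usual half-open convention). 
Parity of crossings → even ⇒ outside.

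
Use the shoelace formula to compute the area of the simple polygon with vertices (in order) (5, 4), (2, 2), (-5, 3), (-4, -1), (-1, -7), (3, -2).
Area = 107/2

Shoelace formula: Area = (1/2) |Σ_i (x_i · y_{i+1} − x_{i+1} · y_i)| (indices mod n). Compute each cross term:
  (5)(2) − (2)(4) = 2
  (2)(3) − (-5)(2) = 16
  (-5)(-1) − (-4)(3) = 17
  (-4)(-7) − (-1)(-1) = 27
  (-1)(-2) − (3)(-7) = 23
  (3)(4) − (5)(-2) = 22
Sum = 107, so (signed) Area = 107/2 = 107/2, |Area| = 107/2.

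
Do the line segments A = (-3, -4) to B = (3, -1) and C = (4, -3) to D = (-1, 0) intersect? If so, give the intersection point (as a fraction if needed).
Yes; intersection at (19/11, -18/11) (t = 26/33 on AB, s = 5/11 on CD)

Parametrize AB as A + t(B − A) = (-3 + 6 t, -4 + 3 t) and CD as C + s(D − C) = (4 + -5 s, -3 + 3 s). Solve the linear system for (t, s). Determinant = -33 ≠ 0, so a unique intersection of the containing lines exists. Solution: t = 26/33, s = 5/11 — both in [0, 1], so the segments cross. Intersection point: (19/11, -18/11).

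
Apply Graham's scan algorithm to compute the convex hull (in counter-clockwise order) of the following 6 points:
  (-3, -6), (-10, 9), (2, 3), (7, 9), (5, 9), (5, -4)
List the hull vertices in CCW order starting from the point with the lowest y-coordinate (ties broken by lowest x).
Hull (CCW) = [(-3, -6), (5, -4), (7, 9), (-10, 9)]

Graham scan procedure:
  1. Find the pivot p₀ = point with lowest y (tie → lowest x): (-3, -6).
  2. Sort the remaining points by polar angle around p₀.
  3. Walk through sorted points, maintaining a stack; pop the top while the last three entries make a non-left turn (cross product ≤ 0).
  4. Final stack is the convex hull in CCW order: (-3, -6), (5, -4), (7, 9), (-10, 9).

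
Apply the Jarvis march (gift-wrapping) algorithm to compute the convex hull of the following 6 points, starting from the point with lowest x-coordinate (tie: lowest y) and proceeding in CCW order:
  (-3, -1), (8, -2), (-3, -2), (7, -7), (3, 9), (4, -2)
Hull (CCW) = [(-3, -2), (7, -7), (8, -2), (3, 9), (-3, -1)]

Jarvis march: at each step, from the current hull vertex p, select the next vertex q as the point such that every other point lies strictly to the left of (or on) the directed line p → q. (Equivalently: for every other point r, the cross product (q − p) × (r − p) ≥ 0.)
Starting point (lowest x, tie lowest y): (-3, -2). Wrap until returning to start. Resulting hull: (-3, -2), (7, -7), (8, -2), (3, 9), (-3, -1).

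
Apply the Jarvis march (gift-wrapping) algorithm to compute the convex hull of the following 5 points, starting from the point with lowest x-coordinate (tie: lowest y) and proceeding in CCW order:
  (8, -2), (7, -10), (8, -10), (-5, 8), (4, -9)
Hull (CCW) = [(-5, 8), (4, -9), (7, -10), (8, -10), (8, -2)]

Jarvis march: at each step, from the current hull vertex p, select the next vertex q as the point such that every other point lies strictly to the left of (or on) the directed line p → q. (Equivalently: for every other point r, the cross product (q − p) × (r − p) ≥ 0.)
Starting point (lowest x, tie lowest y): (-5, 8). Wrap until returning to start. Resulting hull: (-5, 8), (4, -9), (7, -10), (8, -10), (8, -2).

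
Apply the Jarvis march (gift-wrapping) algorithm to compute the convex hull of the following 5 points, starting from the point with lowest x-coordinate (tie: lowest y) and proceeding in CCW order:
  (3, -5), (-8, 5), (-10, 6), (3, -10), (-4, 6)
Hull (CCW) = [(-10, 6), (3, -10), (3, -5), (-4, 6)]

Jarvis march: at each step, from the current hull vertex p, select the next vertex q as the point such that every other point lies strictly to the left of (or on) the directed line p → q. (Equivalently: for every other point r, the cross product (q − p) × (r − p) ≥ 0.)
Starting point (lowest x, tie lowest y): (-10, 6). Wrap until returning to start. Resulting hull: (-10, 6), (3, -10), (3, -5), (-4, 6).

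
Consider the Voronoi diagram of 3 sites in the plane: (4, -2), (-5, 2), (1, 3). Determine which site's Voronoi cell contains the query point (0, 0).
Nearest site = (1, 3)

The Voronoi cell of site s contains exactly those query points closer to s than to any other site. Compute squared distances from q = (0, 0) to each site:
  (1 − 0)² + (3 − 0)² = 10
  (4 − 0)² + (-2 − 0)² = 20
  (-5 − 0)² + (2 − 0)² = 29
Minimum is attained by (1, 3), so q lies in its Voronoi cell.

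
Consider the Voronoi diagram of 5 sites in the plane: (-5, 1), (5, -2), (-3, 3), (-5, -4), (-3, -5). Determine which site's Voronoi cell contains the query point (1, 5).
Nearest site = (-3, 3)

The Voronoi cell of site s contains exactly those query points closer to s than to any other site. Compute squared distances from q = (1, 5) to each site:
  (-3 − 1)² + (3 − 5)² = 20
  (-5 − 1)² + (1 − 5)² = 52
  (5 − 1)² + (-2 − 5)² = 65
  (-3 − 1)² + (-5 − 5)² = 116
  (-5 − 1)² + (-4 − 5)² = 117
Minimum is attained by (-3, 3), so q lies in its Voronoi cell.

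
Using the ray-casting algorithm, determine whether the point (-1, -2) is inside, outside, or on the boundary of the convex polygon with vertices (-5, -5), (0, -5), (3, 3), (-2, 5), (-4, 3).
The point (-1, -2) lies strictly inside the polygon

Cast a horizontal ray to the right from the query point and count how many polygon edges it crosses (each edge strictly once or zero times, handled with the usual half-open convention). 
Parity of crossings → odd ⇒ inside.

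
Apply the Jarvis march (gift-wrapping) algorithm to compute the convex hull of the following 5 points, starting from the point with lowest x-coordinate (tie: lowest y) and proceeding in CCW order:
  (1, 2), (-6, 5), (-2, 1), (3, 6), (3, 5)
Hull (CCW) = [(-6, 5), (-2, 1), (1, 2), (3, 5), (3, 6)]

Jarvis march: at each step, from the current hull vertex p, select the next vertex q as the point such that every other point lies strictly to the left of (or on) the directed line p → q. (Equivalently: for every other point r, the cross product (q − p) × (r − p) ≥ 0.)
Starting point (lowest x, tie lowest y): (-6, 5). Wrap until returning to start. Resulting hull: (-6, 5), (-2, 1), (1, 2), (3, 5), (3, 6).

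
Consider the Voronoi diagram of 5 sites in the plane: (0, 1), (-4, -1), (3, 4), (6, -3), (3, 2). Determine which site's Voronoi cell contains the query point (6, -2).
Nearest site = (6, -3)

The Voronoi cell of site s contains exactly those query points closer to s than to any other site. Compute squared distances from q = (6, -2) to each site:
  (6 − 6)² + (-3 − -2)² = 1
  (3 − 6)² + (2 − -2)² = 25
  (0 − 6)² + (1 − -2)² = 45
  (3 − 6)² + (4 − -2)² = 45
  (-4 − 6)² + (-1 − -2)² = 101
Minimum is attained by (6, -3), so q lies in its Voronoi cell.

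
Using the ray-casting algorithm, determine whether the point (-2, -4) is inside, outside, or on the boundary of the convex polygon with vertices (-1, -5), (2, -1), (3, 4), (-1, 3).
The point (-2, -4) lies strictly outside the polygon

Cast a horizontal ray to the right from the query point and count how many polygon edges it crosses (each edge strictly once or zero times, handled with the usual half-open convention). 
Parity of crossings → even ⇒ outside.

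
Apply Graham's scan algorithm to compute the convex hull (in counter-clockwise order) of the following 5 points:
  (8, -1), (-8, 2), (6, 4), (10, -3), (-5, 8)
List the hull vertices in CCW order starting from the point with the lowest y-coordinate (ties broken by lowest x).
Hull (CCW) = [(10, -3), (6, 4), (-5, 8), (-8, 2)]

Graham scan procedure:
  1. Find the pivot p₀ = point with lowest y (tie → lowest x): (10, -3).
  2. Sort the remaining points by polar angle around p₀.
  3. Walk through sorted points, maintaining a stack; pop the top while the last three entries make a non-left turn (cross product ≤ 0).
  4. Final stack is the convex hull in CCW order: (10, -3), (6, 4), (-5, 8), (-8, 2).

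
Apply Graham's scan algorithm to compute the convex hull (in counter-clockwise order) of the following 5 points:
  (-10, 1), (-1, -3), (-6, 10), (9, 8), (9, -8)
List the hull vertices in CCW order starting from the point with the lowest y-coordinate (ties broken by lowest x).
Hull (CCW) = [(9, -8), (9, 8), (-6, 10), (-10, 1)]

Graham scan procedure:
  1. Find the pivot p₀ = point with lowest y (tie → lowest x): (9, -8).
  2. Sort the remaining points by polar angle around p₀.
  3. Walk through sorted points, maintaining a stack; pop the top while the last three entries make a non-left turn (cross product ≤ 0).
  4. Final stack is the convex hull in CCW order: (9, -8), (9, 8), (-6, 10), (-10, 1).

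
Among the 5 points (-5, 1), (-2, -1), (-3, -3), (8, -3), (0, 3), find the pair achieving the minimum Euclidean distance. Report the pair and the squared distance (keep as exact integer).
Pair = ((-2, -1), (-3, -3)); squared distance = 5

Compute all C(5, 2) = 10 pairwise squared distances (x_i − x_j)² + (y_i − y_j)². The minimum is 5, attained by the pair ((-2, -1), (-3, -3)).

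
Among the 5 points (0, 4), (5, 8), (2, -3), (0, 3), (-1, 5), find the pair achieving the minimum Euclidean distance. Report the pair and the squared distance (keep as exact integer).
Pair = ((0, 4), (0, 3)); squared distance = 1

Compute all C(5, 2) = 10 pairwise squared distances (x_i − x_j)² + (y_i − y_j)². The minimum is 1, attained by the pair ((0, 4), (0, 3)).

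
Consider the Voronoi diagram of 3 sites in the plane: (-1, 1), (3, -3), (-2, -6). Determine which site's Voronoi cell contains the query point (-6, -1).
Nearest site = (-1, 1)

The Voronoi cell of site s contains exactly those query points closer to s than to any other site. Compute squared distances from q = (-6, -1) to each site:
  (-1 − -6)² + (1 − -1)² = 29
  (-2 − -6)² + (-6 − -1)² = 41
  (3 − -6)² + (-3 − -1)² = 85
Minimum is attained by (-1, 1), so q lies in its Voronoi cell.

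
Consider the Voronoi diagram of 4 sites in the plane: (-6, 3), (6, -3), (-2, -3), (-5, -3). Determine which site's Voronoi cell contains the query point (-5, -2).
Nearest site = (-5, -3)

The Voronoi cell of site s contains exactly those query points closer to s than to any other site. Compute squared distances from q = (-5, -2) to each site:
  (-5 − -5)² + (-3 − -2)² = 1
  (-2 − -5)² + (-3 − -2)² = 10
  (-6 − -5)² + (3 − -2)² = 26
  (6 − -5)² + (-3 − -2)² = 122
Minimum is attained by (-5, -3), so q lies in its Voronoi cell.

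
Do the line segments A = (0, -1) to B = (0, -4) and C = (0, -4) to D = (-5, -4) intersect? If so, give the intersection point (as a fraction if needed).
Yes; intersection at (0, -4) (t = 1 on AB, s = 0 on CD)

Parametrize AB as A + t(B − A) = (0 + 0 t, -1 + -3 t) and CD as C + s(D − C) = (0 + -5 s, -4 + 0 s). Solve the linear system for (t, s). Determinant = 15 ≠ 0, so a unique intersection of the containing lines exists. Solution: t = 1, s = 0 — both in [0, 1], so the segments cross. Intersection point: (0, -4).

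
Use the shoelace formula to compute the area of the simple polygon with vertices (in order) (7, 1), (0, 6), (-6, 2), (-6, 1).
Area = 71/2

Shoelace formula: Area = (1/2) |Σ_i (x_i · y_{i+1} − x_{i+1} · y_i)| (indices mod n). Compute each cross term:
  (7)(6) − (0)(1) = 42
  (0)(2) − (-6)(6) = 36
  (-6)(1) − (-6)(2) = 6
  (-6)(1) − (7)(1) = -13
Sum = 71, so (signed) Area = 71/2 = 71/2, |Area| = 71/2.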